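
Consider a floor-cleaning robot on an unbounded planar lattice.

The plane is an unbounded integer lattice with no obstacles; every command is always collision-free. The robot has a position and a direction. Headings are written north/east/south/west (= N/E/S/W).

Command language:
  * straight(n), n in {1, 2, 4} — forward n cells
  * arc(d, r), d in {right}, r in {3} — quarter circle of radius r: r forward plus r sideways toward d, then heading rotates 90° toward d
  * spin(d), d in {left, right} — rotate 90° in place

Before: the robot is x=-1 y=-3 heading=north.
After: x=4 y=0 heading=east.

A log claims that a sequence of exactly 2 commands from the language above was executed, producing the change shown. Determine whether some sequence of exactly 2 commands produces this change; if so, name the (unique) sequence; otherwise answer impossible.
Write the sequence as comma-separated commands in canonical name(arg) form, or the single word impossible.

arc(right, 3), straight(2)

key: position moved to (4,0) AND the heading swung to E — translation plus rotation needed
from: x=-1 y=-3 heading=north
1. arc(right, 3) → x=2 y=0 heading=east
2. straight(2) → x=4 y=0 heading=east
all 36 alternatives checked — unique.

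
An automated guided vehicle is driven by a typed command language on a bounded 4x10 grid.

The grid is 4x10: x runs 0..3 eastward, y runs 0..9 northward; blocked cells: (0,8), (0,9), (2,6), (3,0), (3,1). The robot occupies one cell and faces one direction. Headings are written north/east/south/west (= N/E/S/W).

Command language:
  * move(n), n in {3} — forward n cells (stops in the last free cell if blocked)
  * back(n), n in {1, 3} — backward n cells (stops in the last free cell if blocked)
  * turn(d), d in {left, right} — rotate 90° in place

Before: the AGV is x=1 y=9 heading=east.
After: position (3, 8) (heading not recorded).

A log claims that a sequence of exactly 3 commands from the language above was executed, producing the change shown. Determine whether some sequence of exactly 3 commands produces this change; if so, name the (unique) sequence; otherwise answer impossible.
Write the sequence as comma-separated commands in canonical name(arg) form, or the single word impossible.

move(3), turn(left), back(1)

key: move(3) runs into the grid edge before its full distance
from: x=1 y=9 heading=east
step 1 (move(3)): x=3 y=9 heading=east
step 2 (turn(left)): x=3 y=9 heading=north
step 3 (back(1)): x=3 y=8 heading=north
all 125 alternatives checked — unique.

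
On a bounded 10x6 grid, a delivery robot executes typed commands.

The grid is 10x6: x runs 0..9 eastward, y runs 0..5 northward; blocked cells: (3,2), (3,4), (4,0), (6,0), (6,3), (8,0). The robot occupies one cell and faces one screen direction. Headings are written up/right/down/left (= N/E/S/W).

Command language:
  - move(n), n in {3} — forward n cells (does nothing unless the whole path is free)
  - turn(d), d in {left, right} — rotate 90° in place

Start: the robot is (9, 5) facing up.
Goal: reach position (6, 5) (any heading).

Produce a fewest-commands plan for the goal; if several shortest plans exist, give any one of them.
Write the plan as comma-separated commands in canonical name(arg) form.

start: (9, 5) facing up
[1] after turn(left): (9, 5) facing left
[2] after move(3): (6, 5) facing left
nothing shorter than 2 reaches the goal.

turn(left), move(3)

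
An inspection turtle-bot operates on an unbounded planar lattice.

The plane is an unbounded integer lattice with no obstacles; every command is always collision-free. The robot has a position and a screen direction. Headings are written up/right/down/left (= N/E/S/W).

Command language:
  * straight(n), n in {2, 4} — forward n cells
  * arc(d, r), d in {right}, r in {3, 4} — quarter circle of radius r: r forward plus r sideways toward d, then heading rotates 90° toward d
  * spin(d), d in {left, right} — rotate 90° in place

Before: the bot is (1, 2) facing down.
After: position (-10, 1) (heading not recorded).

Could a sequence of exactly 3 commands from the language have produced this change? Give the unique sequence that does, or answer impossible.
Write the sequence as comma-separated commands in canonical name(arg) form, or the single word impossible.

arc(right, 4), straight(4), arc(right, 3)

key: order matters: swapping arc(right, 4) and arc(right, 3) lands elsewhere
initial: (1, 2) facing down
step 1 (arc(right, 4)): (-3, -2) facing left
step 2 (straight(4)): (-7, -2) facing left
step 3 (arc(right, 3)): (-10, 1) facing up
uniquely the one of 216 3-step routes that fits.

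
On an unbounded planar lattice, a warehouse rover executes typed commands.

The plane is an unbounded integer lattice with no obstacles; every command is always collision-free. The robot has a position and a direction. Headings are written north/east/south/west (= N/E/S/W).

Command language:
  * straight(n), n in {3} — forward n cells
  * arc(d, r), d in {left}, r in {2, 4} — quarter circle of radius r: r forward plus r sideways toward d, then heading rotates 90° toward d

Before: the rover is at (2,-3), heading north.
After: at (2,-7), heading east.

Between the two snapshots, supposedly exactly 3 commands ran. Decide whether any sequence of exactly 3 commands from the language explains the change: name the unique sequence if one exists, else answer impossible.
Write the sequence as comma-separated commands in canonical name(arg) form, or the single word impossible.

key: position moved to (2,-7) AND the heading swung to E — translation plus rotation needed
start: at (2,-3), heading north
t=1 arc(left, 2) ⇒ at (0,-1), heading west
t=2 arc(left, 2) ⇒ at (-2,-3), heading south
t=3 arc(left, 4) ⇒ at (2,-7), heading east
all 27 alternatives checked — unique.

arc(left, 2), arc(left, 2), arc(left, 4)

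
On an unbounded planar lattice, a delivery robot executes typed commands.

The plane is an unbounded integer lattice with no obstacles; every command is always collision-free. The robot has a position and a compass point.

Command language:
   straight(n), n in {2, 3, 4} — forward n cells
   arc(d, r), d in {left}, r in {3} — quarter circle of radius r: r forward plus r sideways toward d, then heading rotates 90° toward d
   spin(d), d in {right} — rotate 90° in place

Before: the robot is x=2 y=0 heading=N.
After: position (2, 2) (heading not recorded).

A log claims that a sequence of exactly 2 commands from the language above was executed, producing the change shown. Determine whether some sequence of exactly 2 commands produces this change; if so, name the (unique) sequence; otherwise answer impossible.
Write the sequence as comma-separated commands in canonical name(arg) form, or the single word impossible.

key: running spin(right) before straight(2) would end elsewhere — order is forced
initial: x=2 y=0 heading=N
step 1 (straight(2)): x=2 y=2 heading=N
step 2 (spin(right)): x=2 y=2 heading=E
no other 2-command option fits: unique.

straight(2), spin(right)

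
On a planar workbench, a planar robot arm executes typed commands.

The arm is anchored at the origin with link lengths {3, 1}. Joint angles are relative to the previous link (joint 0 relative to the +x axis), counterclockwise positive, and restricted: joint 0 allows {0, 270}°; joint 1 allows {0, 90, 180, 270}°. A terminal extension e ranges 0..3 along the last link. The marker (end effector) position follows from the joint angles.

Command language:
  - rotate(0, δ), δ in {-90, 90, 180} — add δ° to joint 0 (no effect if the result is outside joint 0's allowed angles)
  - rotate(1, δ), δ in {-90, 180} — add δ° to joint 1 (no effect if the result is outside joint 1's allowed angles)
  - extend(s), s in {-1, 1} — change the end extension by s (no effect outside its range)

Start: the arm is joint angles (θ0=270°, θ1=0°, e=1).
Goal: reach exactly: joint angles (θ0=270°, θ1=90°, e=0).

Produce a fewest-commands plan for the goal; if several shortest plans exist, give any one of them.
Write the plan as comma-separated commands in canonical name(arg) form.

begin: joint angles (θ0=270°, θ1=0°, e=1)
[1] after rotate(1, 180): joint angles (θ0=270°, θ1=180°, e=1)
[2] after rotate(1, -90): joint angles (θ0=270°, θ1=90°, e=1)
[3] after extend(-1): joint angles (θ0=270°, θ1=90°, e=0)
minimal: 3 command(s), checked below 3.

rotate(1, 180), rotate(1, -90), extend(-1)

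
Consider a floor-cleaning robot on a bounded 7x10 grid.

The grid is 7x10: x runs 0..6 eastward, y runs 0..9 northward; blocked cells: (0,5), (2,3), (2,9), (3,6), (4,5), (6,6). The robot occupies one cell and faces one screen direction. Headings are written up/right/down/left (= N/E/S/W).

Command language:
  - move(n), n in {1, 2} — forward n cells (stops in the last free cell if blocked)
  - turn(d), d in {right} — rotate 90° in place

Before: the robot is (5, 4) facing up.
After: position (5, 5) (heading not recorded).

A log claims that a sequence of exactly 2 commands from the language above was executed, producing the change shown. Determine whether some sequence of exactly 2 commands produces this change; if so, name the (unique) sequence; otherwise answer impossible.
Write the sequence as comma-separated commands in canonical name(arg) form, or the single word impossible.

move(1), turn(right)

key: running turn(right) before move(1) would end elsewhere — order is forced
begin: (5, 4) facing up
1. move(1) → (5, 5) facing up
2. turn(right) → (5, 5) facing right
uniquely the one of 9 2-step routes that fits.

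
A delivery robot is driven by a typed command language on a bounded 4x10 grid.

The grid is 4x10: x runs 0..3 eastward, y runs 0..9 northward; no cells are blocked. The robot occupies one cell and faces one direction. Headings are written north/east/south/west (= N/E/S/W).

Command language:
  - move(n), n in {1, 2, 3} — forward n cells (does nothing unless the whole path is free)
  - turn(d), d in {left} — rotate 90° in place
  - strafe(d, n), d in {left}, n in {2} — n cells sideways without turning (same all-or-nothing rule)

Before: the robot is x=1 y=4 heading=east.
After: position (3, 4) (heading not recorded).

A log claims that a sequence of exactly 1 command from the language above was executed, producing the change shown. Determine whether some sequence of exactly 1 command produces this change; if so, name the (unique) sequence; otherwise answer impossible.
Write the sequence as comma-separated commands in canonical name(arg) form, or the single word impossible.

begin: x=1 y=4 heading=east
t=1 move(2) ⇒ x=3 y=4 heading=east
no rival 1-sequence matches.

move(2)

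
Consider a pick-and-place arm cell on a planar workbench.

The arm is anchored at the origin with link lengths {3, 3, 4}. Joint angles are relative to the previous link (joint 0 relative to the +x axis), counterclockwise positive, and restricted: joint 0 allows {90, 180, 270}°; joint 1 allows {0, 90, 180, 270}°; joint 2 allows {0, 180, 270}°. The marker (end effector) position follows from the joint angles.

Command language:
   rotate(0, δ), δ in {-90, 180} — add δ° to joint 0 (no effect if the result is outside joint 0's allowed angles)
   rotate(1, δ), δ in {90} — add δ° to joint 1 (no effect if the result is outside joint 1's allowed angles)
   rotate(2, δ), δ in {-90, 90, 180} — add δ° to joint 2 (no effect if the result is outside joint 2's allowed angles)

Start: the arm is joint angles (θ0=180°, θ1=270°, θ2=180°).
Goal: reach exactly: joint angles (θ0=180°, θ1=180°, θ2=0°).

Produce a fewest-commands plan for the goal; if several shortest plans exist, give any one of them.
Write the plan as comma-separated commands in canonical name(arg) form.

from: joint angles (θ0=180°, θ1=270°, θ2=180°)
1. rotate(1, 90) → joint angles (θ0=180°, θ1=0°, θ2=180°)
2. rotate(1, 90) → joint angles (θ0=180°, θ1=90°, θ2=180°)
3. rotate(1, 90) → joint angles (θ0=180°, θ1=180°, θ2=180°)
4. rotate(2, 180) → joint angles (θ0=180°, θ1=180°, θ2=0°)
nothing shorter than 4 reaches the goal.

rotate(1, 90), rotate(1, 90), rotate(1, 90), rotate(2, 180)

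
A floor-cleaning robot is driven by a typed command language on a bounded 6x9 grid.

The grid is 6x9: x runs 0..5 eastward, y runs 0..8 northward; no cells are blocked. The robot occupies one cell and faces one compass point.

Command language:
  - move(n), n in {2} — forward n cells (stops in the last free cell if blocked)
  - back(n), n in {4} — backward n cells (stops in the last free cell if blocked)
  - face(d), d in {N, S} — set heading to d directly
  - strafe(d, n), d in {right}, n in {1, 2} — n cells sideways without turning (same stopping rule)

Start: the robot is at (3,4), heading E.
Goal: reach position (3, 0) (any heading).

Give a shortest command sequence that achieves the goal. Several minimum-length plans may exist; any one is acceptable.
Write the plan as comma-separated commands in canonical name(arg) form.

strafe(right, 2), strafe(right, 2)

start: at (3,4), heading E
t=1 strafe(right, 2) ⇒ at (3,2), heading E
t=2 strafe(right, 2) ⇒ at (3,0), heading E
shorter routes all fall short; 2 is best.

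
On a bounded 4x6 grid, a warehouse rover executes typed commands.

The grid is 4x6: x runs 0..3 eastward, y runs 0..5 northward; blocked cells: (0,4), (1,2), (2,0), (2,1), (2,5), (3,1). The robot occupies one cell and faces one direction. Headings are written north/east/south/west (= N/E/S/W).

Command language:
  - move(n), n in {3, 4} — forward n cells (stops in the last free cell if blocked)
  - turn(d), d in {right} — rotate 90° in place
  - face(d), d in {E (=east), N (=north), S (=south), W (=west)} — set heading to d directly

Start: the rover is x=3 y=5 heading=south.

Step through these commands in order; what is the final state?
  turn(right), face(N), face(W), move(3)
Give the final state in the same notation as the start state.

from: x=3 y=5 heading=south
[1] after turn(right): x=3 y=5 heading=west
[2] after face(N): x=3 y=5 heading=north
[3] after face(W): x=3 y=5 heading=west
[4] after move(3): x=3 y=5 heading=west

x=3 y=5 heading=west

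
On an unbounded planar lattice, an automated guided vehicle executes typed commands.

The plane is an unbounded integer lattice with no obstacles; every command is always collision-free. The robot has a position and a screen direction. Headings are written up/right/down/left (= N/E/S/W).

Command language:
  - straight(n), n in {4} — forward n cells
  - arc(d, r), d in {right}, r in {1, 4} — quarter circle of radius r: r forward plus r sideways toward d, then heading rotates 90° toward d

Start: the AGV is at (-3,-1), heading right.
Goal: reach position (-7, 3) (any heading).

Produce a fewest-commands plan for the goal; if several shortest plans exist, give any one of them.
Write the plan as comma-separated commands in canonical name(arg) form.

begin: at (-3,-1), heading right
[1] after arc(right, 4): at (1,-5), heading down
[2] after arc(right, 4): at (-3,-9), heading left
[3] after arc(right, 4): at (-7,-5), heading up
[4] after straight(4): at (-7,-1), heading up
[5] after straight(4): at (-7,3), heading up
minimal: 5 command(s), checked below 5.

arc(right, 4), arc(right, 4), arc(right, 4), straight(4), straight(4)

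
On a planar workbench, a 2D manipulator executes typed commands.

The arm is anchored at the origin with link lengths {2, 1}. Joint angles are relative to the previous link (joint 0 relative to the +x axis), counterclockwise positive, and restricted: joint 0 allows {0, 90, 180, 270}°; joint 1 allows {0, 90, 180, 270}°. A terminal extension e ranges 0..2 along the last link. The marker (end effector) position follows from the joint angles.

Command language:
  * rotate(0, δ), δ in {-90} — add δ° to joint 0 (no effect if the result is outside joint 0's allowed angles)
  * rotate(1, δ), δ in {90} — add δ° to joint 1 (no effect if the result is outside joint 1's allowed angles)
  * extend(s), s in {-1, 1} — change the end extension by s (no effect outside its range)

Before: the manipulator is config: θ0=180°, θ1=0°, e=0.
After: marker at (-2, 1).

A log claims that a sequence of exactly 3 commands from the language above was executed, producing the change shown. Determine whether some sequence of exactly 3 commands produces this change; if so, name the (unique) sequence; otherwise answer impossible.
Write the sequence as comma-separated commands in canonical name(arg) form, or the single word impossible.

rotate(1, 90), rotate(1, 90), rotate(1, 90)

t0: config: θ0=180°, θ1=0°, e=0
step 1 (rotate(1, 90)): config: θ0=180°, θ1=90°, e=0
step 2 (rotate(1, 90)): config: θ0=180°, θ1=180°, e=0
step 3 (rotate(1, 90)): config: θ0=180°, θ1=270°, e=0
uniquely the one of 64 3-step routes that fits.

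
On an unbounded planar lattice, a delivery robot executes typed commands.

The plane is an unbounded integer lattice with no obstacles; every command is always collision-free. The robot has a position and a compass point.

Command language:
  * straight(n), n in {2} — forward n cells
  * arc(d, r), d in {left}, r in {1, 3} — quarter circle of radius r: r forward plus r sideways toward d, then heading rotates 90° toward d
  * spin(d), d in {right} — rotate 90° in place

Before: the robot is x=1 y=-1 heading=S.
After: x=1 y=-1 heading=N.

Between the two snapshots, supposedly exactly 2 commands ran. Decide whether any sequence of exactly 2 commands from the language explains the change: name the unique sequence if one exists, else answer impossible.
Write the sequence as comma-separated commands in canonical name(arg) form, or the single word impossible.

spin(right), spin(right)

key: (1,-1) unmoved — no command in the sequence translates
initial: x=1 y=-1 heading=S
t=1 spin(right) ⇒ x=1 y=-1 heading=W
t=2 spin(right) ⇒ x=1 y=-1 heading=N
no rival 2-sequence matches.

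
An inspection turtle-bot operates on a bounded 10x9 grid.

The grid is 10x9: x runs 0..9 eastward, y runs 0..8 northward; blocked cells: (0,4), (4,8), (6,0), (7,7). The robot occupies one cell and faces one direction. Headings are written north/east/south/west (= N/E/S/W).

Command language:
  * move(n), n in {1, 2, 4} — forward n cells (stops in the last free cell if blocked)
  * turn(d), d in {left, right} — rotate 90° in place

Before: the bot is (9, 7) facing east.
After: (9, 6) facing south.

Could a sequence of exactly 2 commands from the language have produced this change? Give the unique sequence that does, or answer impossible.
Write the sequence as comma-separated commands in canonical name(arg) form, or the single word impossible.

key: position moved to (9,6) AND the heading swung to S — translation plus rotation needed
from: (9, 7) facing east
1. turn(right) → (9, 7) facing south
2. move(1) → (9, 6) facing south
all 25 alternatives checked — unique.

turn(right), move(1)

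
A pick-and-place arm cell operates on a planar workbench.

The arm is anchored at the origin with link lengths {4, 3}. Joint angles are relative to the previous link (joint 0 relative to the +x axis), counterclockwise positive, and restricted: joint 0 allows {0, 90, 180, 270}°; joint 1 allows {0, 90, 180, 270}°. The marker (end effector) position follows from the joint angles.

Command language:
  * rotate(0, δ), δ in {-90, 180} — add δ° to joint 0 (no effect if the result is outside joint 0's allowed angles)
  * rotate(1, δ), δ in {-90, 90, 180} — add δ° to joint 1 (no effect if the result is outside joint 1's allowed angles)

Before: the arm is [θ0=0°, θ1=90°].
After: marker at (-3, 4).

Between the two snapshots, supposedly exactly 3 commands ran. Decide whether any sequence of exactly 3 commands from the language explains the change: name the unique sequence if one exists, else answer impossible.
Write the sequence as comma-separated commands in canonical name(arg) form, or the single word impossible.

rotate(0, -90), rotate(0, -90), rotate(0, -90)

t0: [θ0=0°, θ1=90°]
t=1 rotate(0, -90) ⇒ [θ0=270°, θ1=90°]
t=2 rotate(0, -90) ⇒ [θ0=180°, θ1=90°]
t=3 rotate(0, -90) ⇒ [θ0=90°, θ1=90°]
no other 3-command option fits: unique.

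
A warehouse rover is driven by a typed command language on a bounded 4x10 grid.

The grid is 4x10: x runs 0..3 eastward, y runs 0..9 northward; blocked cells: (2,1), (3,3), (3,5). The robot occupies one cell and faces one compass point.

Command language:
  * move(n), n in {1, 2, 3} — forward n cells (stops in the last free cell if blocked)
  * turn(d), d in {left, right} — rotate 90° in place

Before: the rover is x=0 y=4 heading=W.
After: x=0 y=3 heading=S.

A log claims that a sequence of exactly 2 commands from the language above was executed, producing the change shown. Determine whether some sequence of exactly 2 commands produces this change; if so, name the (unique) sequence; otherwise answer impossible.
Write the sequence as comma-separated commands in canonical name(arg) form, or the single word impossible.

turn(left), move(1)

key: cell and facing (now S) both changed — the 2 commands mix motion and turning
t0: x=0 y=4 heading=W
t=1 turn(left) ⇒ x=0 y=4 heading=S
t=2 move(1) ⇒ x=0 y=3 heading=S
no other 2-command option fits: unique.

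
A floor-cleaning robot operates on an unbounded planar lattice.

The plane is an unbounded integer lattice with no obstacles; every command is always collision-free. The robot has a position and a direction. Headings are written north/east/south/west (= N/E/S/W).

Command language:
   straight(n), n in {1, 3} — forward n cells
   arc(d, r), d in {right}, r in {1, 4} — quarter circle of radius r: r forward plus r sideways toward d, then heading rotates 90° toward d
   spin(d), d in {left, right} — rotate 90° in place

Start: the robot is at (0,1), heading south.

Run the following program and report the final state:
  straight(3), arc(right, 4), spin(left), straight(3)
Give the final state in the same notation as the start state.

at (-4,-9), heading south

from: at (0,1), heading south
1. straight(3) → at (0,-2), heading south
2. arc(right, 4) → at (-4,-6), heading west
3. spin(left) → at (-4,-6), heading south
4. straight(3) → at (-4,-9), heading south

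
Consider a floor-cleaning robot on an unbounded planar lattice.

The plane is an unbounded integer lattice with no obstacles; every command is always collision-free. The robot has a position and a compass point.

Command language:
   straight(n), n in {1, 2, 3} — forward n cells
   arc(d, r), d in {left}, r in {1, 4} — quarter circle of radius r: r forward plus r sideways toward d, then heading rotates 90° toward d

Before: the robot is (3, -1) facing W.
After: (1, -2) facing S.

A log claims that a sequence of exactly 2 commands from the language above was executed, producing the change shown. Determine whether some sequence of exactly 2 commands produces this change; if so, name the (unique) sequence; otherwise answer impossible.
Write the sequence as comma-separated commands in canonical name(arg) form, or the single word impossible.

straight(1), arc(left, 1)

key: position moved to (1,-2) AND the heading swung to S — translation plus rotation needed
begin: (3, -1) facing W
step 1 (straight(1)): (2, -1) facing W
step 2 (arc(left, 1)): (1, -2) facing S
uniquely the one of 25 2-step routes that fits.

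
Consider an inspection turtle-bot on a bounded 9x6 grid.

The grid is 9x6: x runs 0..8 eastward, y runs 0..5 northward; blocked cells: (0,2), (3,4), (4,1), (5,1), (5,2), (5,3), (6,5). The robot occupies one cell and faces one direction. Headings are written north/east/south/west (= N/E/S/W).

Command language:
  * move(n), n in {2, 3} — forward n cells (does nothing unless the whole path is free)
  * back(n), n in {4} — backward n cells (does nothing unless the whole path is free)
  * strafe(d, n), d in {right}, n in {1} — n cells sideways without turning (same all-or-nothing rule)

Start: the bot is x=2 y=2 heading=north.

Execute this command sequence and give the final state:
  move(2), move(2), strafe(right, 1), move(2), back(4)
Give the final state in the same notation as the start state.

x=2 y=0 heading=north

begin: x=2 y=2 heading=north
t=1 move(2) ⇒ x=2 y=4 heading=north
t=2 move(2) ⇒ x=2 y=4 heading=north
t=3 strafe(right, 1) ⇒ x=2 y=4 heading=north
t=4 move(2) ⇒ x=2 y=4 heading=north
t=5 back(4) ⇒ x=2 y=0 heading=north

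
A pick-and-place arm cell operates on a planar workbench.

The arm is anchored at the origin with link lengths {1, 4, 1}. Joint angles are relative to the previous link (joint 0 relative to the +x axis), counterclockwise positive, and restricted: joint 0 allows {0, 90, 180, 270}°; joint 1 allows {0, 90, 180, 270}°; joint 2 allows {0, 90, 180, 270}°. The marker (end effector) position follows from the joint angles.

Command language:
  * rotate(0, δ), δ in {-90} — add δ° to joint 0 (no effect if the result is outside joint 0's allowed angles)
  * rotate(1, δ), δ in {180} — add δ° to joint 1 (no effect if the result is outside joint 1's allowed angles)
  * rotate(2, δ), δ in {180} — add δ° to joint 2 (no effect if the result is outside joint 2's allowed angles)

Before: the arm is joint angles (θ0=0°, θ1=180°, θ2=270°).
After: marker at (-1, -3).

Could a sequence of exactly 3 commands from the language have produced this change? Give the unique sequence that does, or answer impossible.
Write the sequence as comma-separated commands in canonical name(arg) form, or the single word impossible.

from: joint angles (θ0=0°, θ1=180°, θ2=270°)
step 1 (rotate(0, -90)): joint angles (θ0=270°, θ1=180°, θ2=270°)
step 2 (rotate(0, -90)): joint angles (θ0=180°, θ1=180°, θ2=270°)
step 3 (rotate(0, -90)): joint angles (θ0=90°, θ1=180°, θ2=270°)
no rival 3-sequence matches.

rotate(0, -90), rotate(0, -90), rotate(0, -90)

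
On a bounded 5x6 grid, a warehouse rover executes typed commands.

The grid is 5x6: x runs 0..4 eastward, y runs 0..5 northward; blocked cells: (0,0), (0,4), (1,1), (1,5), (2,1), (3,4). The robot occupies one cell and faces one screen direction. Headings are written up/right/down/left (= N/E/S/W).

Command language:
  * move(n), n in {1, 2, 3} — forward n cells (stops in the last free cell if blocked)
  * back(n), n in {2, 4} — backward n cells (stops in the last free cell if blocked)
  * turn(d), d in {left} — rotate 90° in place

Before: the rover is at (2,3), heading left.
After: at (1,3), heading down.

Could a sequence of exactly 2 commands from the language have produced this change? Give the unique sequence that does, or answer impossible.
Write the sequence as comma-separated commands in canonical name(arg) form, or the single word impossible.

key: order matters: swapping move(1) and turn(left) lands elsewhere
t0: at (2,3), heading left
t=1 move(1) ⇒ at (1,3), heading left
t=2 turn(left) ⇒ at (1,3), heading down
no rival 2-sequence matches.

move(1), turn(left)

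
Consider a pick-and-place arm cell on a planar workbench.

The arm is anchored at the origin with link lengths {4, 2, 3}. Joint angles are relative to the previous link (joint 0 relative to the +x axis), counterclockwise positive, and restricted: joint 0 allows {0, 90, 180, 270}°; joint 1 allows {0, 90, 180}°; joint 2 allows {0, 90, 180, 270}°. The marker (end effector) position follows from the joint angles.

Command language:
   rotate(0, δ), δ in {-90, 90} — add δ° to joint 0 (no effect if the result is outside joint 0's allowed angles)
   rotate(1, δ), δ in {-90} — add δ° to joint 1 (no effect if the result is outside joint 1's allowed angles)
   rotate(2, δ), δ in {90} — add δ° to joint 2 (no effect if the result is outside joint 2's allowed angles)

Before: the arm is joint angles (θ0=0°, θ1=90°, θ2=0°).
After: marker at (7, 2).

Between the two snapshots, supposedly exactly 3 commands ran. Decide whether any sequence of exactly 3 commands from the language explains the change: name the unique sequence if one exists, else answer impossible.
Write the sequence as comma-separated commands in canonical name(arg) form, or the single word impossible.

start: joint angles (θ0=0°, θ1=90°, θ2=0°)
[1] after rotate(2, 90): joint angles (θ0=0°, θ1=90°, θ2=90°)
[2] after rotate(2, 90): joint angles (θ0=0°, θ1=90°, θ2=180°)
[3] after rotate(2, 90): joint angles (θ0=0°, θ1=90°, θ2=270°)
uniquely the one of 64 3-step routes that fits.

rotate(2, 90), rotate(2, 90), rotate(2, 90)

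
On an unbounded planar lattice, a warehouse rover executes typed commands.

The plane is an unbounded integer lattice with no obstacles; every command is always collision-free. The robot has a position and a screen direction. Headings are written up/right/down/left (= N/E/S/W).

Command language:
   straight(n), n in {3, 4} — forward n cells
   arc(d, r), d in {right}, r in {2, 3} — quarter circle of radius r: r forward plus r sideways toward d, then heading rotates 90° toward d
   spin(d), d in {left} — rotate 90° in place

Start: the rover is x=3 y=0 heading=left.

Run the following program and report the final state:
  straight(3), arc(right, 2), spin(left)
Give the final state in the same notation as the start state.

x=-2 y=2 heading=left

start: x=3 y=0 heading=left
t=1 straight(3) ⇒ x=0 y=0 heading=left
t=2 arc(right, 2) ⇒ x=-2 y=2 heading=up
t=3 spin(left) ⇒ x=-2 y=2 heading=left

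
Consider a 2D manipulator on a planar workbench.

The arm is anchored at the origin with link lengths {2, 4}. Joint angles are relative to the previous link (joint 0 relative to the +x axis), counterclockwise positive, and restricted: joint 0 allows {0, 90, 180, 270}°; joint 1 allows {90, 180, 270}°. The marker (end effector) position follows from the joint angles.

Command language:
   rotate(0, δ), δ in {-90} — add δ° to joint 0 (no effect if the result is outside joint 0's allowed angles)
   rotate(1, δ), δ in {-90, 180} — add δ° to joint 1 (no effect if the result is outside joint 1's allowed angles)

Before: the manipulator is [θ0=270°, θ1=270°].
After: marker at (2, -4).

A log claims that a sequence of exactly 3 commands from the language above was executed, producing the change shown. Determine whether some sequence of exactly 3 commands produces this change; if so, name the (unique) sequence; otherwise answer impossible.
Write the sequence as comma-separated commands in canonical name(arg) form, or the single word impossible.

rotate(0, -90), rotate(0, -90), rotate(0, -90)

t0: [θ0=270°, θ1=270°]
[1] after rotate(0, -90): [θ0=180°, θ1=270°]
[2] after rotate(0, -90): [θ0=90°, θ1=270°]
[3] after rotate(0, -90): [θ0=0°, θ1=270°]
uniquely the one of 27 3-step routes that fits.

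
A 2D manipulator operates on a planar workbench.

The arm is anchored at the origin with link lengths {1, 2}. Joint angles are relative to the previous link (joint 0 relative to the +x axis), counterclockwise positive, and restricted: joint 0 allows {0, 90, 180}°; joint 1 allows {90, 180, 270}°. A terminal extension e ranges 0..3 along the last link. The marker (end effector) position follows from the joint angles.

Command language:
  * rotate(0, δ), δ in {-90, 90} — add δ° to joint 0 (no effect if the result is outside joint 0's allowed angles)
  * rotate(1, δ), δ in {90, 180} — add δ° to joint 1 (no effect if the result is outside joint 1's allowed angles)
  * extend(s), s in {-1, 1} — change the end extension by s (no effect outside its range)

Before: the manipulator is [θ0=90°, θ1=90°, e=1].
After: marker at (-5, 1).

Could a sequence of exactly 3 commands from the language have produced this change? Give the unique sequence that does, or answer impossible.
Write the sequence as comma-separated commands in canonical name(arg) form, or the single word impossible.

from: [θ0=90°, θ1=90°, e=1]
step 1 (extend(1)): [θ0=90°, θ1=90°, e=2]
step 2 (extend(1)): [θ0=90°, θ1=90°, e=3]
step 3 (extend(1)): [θ0=90°, θ1=90°, e=3]
uniquely the one of 216 3-step routes that fits.

extend(1), extend(1), extend(1)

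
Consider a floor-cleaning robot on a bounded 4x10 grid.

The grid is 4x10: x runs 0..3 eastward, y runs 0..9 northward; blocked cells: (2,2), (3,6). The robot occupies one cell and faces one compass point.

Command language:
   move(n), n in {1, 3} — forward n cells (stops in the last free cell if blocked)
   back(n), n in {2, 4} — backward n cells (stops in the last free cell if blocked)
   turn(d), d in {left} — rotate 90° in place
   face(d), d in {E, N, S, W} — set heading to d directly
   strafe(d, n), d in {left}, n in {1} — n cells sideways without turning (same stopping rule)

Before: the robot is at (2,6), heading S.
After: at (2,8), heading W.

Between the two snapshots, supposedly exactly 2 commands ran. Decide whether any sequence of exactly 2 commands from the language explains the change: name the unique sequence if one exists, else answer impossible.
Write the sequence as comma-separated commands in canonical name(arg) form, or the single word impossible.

back(2), face(W)

key: running face(W) before back(2) would end elsewhere — order is forced
from: at (2,6), heading S
1. back(2) → at (2,8), heading S
2. face(W) → at (2,8), heading W
uniquely the one of 100 2-step routes that fits.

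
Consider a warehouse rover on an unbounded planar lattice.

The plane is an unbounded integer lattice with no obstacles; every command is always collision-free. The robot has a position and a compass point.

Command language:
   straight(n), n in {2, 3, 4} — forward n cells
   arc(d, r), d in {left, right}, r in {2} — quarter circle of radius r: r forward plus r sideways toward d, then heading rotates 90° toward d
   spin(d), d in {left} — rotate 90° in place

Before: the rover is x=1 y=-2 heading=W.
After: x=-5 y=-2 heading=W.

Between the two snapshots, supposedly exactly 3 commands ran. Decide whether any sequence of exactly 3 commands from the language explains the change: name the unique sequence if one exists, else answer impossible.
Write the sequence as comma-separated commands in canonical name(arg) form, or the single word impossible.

key: still facing W at the end — nothing in the sequence rotates
from: x=1 y=-2 heading=W
step 1 (straight(2)): x=-1 y=-2 heading=W
step 2 (straight(2)): x=-3 y=-2 heading=W
step 3 (straight(2)): x=-5 y=-2 heading=W
no rival 3-sequence matches.

straight(2), straight(2), straight(2)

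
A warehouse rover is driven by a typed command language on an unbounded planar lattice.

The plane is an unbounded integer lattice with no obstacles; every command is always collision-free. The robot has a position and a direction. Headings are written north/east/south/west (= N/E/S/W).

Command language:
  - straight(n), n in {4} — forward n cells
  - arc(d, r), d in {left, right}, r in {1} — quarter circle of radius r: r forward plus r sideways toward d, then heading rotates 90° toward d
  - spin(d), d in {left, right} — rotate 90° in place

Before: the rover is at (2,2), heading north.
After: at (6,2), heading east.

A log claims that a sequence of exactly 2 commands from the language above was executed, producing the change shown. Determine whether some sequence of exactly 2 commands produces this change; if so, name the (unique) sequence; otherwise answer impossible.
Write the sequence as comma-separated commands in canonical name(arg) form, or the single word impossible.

spin(right), straight(4)

key: order matters: swapping spin(right) and straight(4) lands elsewhere
begin: at (2,2), heading north
1. spin(right) → at (2,2), heading east
2. straight(4) → at (6,2), heading east
no rival 2-sequence matches.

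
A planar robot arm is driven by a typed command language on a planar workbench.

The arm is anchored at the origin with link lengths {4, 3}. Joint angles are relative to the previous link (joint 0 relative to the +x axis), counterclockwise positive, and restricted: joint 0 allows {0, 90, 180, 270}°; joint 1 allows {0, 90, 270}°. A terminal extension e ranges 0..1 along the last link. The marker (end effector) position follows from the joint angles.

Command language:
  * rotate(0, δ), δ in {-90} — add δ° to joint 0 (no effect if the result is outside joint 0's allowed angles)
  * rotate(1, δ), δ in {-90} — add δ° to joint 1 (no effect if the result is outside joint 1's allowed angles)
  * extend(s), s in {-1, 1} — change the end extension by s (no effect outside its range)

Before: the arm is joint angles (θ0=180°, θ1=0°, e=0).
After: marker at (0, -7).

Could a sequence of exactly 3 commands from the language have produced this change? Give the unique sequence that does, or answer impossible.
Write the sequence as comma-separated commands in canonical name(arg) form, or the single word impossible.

begin: joint angles (θ0=180°, θ1=0°, e=0)
[1] after rotate(0, -90): joint angles (θ0=90°, θ1=0°, e=0)
[2] after rotate(0, -90): joint angles (θ0=0°, θ1=0°, e=0)
[3] after rotate(0, -90): joint angles (θ0=270°, θ1=0°, e=0)
uniquely the one of 64 3-step routes that fits.

rotate(0, -90), rotate(0, -90), rotate(0, -90)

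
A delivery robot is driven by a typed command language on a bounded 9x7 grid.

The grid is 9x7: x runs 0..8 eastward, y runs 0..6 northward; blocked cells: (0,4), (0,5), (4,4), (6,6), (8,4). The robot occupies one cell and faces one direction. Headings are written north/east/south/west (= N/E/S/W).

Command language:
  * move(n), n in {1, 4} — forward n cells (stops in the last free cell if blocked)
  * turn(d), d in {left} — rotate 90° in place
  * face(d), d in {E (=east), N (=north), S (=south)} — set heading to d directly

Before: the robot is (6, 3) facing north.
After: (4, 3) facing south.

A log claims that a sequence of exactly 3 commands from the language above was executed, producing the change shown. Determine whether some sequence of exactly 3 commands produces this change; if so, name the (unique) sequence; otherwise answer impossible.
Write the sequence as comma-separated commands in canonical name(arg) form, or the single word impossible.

all 216 sequences checked — none match.

impossible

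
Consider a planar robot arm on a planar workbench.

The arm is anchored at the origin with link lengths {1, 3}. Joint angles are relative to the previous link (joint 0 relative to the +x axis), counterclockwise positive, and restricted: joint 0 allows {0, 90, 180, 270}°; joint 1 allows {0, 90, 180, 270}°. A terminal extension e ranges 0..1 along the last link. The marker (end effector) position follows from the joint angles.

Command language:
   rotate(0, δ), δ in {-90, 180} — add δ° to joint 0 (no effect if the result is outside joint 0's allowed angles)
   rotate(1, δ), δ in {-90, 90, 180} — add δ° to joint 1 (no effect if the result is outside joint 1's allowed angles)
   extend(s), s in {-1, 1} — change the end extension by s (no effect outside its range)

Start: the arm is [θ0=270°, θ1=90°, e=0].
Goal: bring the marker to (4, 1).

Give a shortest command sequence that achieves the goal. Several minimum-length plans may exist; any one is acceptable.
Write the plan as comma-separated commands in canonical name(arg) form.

start: [θ0=270°, θ1=90°, e=0]
t=1 extend(1) ⇒ [θ0=270°, θ1=90°, e=1]
t=2 rotate(0, 180) ⇒ [θ0=90°, θ1=90°, e=1]
t=3 rotate(1, 180) ⇒ [θ0=90°, θ1=270°, e=1]
minimal: 3 command(s), checked below 3.

extend(1), rotate(0, 180), rotate(1, 180)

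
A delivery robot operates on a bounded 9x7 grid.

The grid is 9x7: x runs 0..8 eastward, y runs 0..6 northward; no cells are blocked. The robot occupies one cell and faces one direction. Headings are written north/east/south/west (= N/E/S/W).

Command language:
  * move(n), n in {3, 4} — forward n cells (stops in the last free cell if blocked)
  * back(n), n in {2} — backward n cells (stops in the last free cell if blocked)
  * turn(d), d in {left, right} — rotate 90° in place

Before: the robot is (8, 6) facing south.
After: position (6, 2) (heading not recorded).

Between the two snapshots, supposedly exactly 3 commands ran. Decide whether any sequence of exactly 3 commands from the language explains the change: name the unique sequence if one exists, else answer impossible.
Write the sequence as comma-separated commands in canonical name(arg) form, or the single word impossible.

move(4), turn(left), back(2)

key: running back(2) before move(4) would end elsewhere — order is forced
initial: (8, 6) facing south
step 1 (move(4)): (8, 2) facing south
step 2 (turn(left)): (8, 2) facing east
step 3 (back(2)): (6, 2) facing east
no rival 3-sequence matches.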